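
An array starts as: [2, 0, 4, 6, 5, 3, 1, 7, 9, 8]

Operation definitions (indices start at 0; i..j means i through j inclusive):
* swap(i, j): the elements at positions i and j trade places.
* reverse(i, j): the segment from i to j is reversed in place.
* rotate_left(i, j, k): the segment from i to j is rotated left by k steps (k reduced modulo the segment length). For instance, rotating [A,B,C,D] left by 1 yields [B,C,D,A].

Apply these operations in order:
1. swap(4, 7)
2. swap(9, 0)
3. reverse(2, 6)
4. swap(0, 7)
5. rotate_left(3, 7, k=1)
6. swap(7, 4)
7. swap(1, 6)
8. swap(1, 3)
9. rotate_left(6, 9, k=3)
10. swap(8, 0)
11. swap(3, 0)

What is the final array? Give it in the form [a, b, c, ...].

Answer: [8, 7, 1, 6, 3, 4, 2, 0, 5, 9]

Derivation:
After 1 (swap(4, 7)): [2, 0, 4, 6, 7, 3, 1, 5, 9, 8]
After 2 (swap(9, 0)): [8, 0, 4, 6, 7, 3, 1, 5, 9, 2]
After 3 (reverse(2, 6)): [8, 0, 1, 3, 7, 6, 4, 5, 9, 2]
After 4 (swap(0, 7)): [5, 0, 1, 3, 7, 6, 4, 8, 9, 2]
After 5 (rotate_left(3, 7, k=1)): [5, 0, 1, 7, 6, 4, 8, 3, 9, 2]
After 6 (swap(7, 4)): [5, 0, 1, 7, 3, 4, 8, 6, 9, 2]
After 7 (swap(1, 6)): [5, 8, 1, 7, 3, 4, 0, 6, 9, 2]
After 8 (swap(1, 3)): [5, 7, 1, 8, 3, 4, 0, 6, 9, 2]
After 9 (rotate_left(6, 9, k=3)): [5, 7, 1, 8, 3, 4, 2, 0, 6, 9]
After 10 (swap(8, 0)): [6, 7, 1, 8, 3, 4, 2, 0, 5, 9]
After 11 (swap(3, 0)): [8, 7, 1, 6, 3, 4, 2, 0, 5, 9]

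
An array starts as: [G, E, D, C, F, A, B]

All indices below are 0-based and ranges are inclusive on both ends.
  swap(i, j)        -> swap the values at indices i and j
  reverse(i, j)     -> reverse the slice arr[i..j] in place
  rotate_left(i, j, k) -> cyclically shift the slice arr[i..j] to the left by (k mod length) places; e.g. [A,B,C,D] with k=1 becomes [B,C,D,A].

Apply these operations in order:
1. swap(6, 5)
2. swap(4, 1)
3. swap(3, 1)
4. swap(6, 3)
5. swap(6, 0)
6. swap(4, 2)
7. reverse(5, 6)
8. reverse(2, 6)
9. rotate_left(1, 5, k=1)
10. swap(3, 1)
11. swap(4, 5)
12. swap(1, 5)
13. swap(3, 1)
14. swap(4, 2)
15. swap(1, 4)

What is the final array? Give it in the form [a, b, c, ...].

Answer: [F, G, C, A, B, D, E]

Derivation:
After 1 (swap(6, 5)): [G, E, D, C, F, B, A]
After 2 (swap(4, 1)): [G, F, D, C, E, B, A]
After 3 (swap(3, 1)): [G, C, D, F, E, B, A]
After 4 (swap(6, 3)): [G, C, D, A, E, B, F]
After 5 (swap(6, 0)): [F, C, D, A, E, B, G]
After 6 (swap(4, 2)): [F, C, E, A, D, B, G]
After 7 (reverse(5, 6)): [F, C, E, A, D, G, B]
After 8 (reverse(2, 6)): [F, C, B, G, D, A, E]
After 9 (rotate_left(1, 5, k=1)): [F, B, G, D, A, C, E]
After 10 (swap(3, 1)): [F, D, G, B, A, C, E]
After 11 (swap(4, 5)): [F, D, G, B, C, A, E]
After 12 (swap(1, 5)): [F, A, G, B, C, D, E]
After 13 (swap(3, 1)): [F, B, G, A, C, D, E]
After 14 (swap(4, 2)): [F, B, C, A, G, D, E]
After 15 (swap(1, 4)): [F, G, C, A, B, D, E]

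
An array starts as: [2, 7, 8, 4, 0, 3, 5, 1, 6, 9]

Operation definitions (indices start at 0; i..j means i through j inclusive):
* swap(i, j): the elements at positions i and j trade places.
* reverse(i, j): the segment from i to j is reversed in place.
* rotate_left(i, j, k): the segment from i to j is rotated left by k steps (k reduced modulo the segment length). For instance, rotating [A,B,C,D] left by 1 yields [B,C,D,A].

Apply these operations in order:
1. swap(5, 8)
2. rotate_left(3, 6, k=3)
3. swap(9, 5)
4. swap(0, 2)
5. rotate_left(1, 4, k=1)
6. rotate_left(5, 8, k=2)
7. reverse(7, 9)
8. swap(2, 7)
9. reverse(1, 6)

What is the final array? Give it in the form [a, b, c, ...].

After 1 (swap(5, 8)): [2, 7, 8, 4, 0, 6, 5, 1, 3, 9]
After 2 (rotate_left(3, 6, k=3)): [2, 7, 8, 5, 4, 0, 6, 1, 3, 9]
After 3 (swap(9, 5)): [2, 7, 8, 5, 4, 9, 6, 1, 3, 0]
After 4 (swap(0, 2)): [8, 7, 2, 5, 4, 9, 6, 1, 3, 0]
After 5 (rotate_left(1, 4, k=1)): [8, 2, 5, 4, 7, 9, 6, 1, 3, 0]
After 6 (rotate_left(5, 8, k=2)): [8, 2, 5, 4, 7, 1, 3, 9, 6, 0]
After 7 (reverse(7, 9)): [8, 2, 5, 4, 7, 1, 3, 0, 6, 9]
After 8 (swap(2, 7)): [8, 2, 0, 4, 7, 1, 3, 5, 6, 9]
After 9 (reverse(1, 6)): [8, 3, 1, 7, 4, 0, 2, 5, 6, 9]

Answer: [8, 3, 1, 7, 4, 0, 2, 5, 6, 9]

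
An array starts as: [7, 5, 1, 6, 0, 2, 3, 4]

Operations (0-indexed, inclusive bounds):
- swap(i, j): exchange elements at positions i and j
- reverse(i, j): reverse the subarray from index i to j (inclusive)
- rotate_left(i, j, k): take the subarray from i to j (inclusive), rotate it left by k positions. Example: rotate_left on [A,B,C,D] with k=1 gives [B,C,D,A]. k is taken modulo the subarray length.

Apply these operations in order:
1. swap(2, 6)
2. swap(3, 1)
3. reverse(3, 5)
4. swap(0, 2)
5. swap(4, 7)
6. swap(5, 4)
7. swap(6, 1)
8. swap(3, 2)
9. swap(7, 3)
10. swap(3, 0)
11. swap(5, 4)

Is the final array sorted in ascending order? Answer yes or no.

Answer: yes

Derivation:
After 1 (swap(2, 6)): [7, 5, 3, 6, 0, 2, 1, 4]
After 2 (swap(3, 1)): [7, 6, 3, 5, 0, 2, 1, 4]
After 3 (reverse(3, 5)): [7, 6, 3, 2, 0, 5, 1, 4]
After 4 (swap(0, 2)): [3, 6, 7, 2, 0, 5, 1, 4]
After 5 (swap(4, 7)): [3, 6, 7, 2, 4, 5, 1, 0]
After 6 (swap(5, 4)): [3, 6, 7, 2, 5, 4, 1, 0]
After 7 (swap(6, 1)): [3, 1, 7, 2, 5, 4, 6, 0]
After 8 (swap(3, 2)): [3, 1, 2, 7, 5, 4, 6, 0]
After 9 (swap(7, 3)): [3, 1, 2, 0, 5, 4, 6, 7]
After 10 (swap(3, 0)): [0, 1, 2, 3, 5, 4, 6, 7]
After 11 (swap(5, 4)): [0, 1, 2, 3, 4, 5, 6, 7]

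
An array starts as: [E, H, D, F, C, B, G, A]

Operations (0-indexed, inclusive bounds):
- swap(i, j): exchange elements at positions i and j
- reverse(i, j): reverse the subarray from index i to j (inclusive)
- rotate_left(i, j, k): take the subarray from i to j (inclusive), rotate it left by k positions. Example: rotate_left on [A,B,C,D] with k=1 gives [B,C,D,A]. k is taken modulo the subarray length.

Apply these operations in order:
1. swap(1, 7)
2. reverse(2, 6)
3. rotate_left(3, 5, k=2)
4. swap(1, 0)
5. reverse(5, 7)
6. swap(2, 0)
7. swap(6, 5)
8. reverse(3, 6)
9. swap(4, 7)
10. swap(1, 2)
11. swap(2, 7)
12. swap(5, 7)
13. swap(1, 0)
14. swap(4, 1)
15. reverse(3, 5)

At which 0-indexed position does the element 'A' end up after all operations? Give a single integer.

After 1 (swap(1, 7)): [E, A, D, F, C, B, G, H]
After 2 (reverse(2, 6)): [E, A, G, B, C, F, D, H]
After 3 (rotate_left(3, 5, k=2)): [E, A, G, F, B, C, D, H]
After 4 (swap(1, 0)): [A, E, G, F, B, C, D, H]
After 5 (reverse(5, 7)): [A, E, G, F, B, H, D, C]
After 6 (swap(2, 0)): [G, E, A, F, B, H, D, C]
After 7 (swap(6, 5)): [G, E, A, F, B, D, H, C]
After 8 (reverse(3, 6)): [G, E, A, H, D, B, F, C]
After 9 (swap(4, 7)): [G, E, A, H, C, B, F, D]
After 10 (swap(1, 2)): [G, A, E, H, C, B, F, D]
After 11 (swap(2, 7)): [G, A, D, H, C, B, F, E]
After 12 (swap(5, 7)): [G, A, D, H, C, E, F, B]
After 13 (swap(1, 0)): [A, G, D, H, C, E, F, B]
After 14 (swap(4, 1)): [A, C, D, H, G, E, F, B]
After 15 (reverse(3, 5)): [A, C, D, E, G, H, F, B]

Answer: 0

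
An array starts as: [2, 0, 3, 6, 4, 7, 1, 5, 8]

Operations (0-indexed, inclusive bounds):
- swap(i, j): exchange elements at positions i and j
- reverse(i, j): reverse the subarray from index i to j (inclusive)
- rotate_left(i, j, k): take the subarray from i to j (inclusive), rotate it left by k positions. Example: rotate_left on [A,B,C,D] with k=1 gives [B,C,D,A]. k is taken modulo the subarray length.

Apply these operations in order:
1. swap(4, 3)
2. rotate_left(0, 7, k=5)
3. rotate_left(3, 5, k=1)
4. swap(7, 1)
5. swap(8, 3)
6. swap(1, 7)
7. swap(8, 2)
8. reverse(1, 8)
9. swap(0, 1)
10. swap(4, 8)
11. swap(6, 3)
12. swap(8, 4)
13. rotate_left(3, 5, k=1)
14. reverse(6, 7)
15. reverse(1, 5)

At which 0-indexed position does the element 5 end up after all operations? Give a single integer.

Answer: 0

Derivation:
After 1 (swap(4, 3)): [2, 0, 3, 4, 6, 7, 1, 5, 8]
After 2 (rotate_left(0, 7, k=5)): [7, 1, 5, 2, 0, 3, 4, 6, 8]
After 3 (rotate_left(3, 5, k=1)): [7, 1, 5, 0, 3, 2, 4, 6, 8]
After 4 (swap(7, 1)): [7, 6, 5, 0, 3, 2, 4, 1, 8]
After 5 (swap(8, 3)): [7, 6, 5, 8, 3, 2, 4, 1, 0]
After 6 (swap(1, 7)): [7, 1, 5, 8, 3, 2, 4, 6, 0]
After 7 (swap(8, 2)): [7, 1, 0, 8, 3, 2, 4, 6, 5]
After 8 (reverse(1, 8)): [7, 5, 6, 4, 2, 3, 8, 0, 1]
After 9 (swap(0, 1)): [5, 7, 6, 4, 2, 3, 8, 0, 1]
After 10 (swap(4, 8)): [5, 7, 6, 4, 1, 3, 8, 0, 2]
After 11 (swap(6, 3)): [5, 7, 6, 8, 1, 3, 4, 0, 2]
After 12 (swap(8, 4)): [5, 7, 6, 8, 2, 3, 4, 0, 1]
After 13 (rotate_left(3, 5, k=1)): [5, 7, 6, 2, 3, 8, 4, 0, 1]
After 14 (reverse(6, 7)): [5, 7, 6, 2, 3, 8, 0, 4, 1]
After 15 (reverse(1, 5)): [5, 8, 3, 2, 6, 7, 0, 4, 1]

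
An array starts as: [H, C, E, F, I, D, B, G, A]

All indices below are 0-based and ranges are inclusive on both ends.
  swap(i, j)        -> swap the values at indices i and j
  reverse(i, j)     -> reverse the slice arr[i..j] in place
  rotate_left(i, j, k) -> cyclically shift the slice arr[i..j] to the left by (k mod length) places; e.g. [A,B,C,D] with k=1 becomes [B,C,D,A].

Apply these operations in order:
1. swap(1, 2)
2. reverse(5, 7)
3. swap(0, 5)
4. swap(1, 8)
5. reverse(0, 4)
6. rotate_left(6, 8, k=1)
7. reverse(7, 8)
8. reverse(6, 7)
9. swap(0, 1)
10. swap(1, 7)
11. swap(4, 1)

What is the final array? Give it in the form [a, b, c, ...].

Answer: [F, G, C, A, D, H, B, I, E]

Derivation:
After 1 (swap(1, 2)): [H, E, C, F, I, D, B, G, A]
After 2 (reverse(5, 7)): [H, E, C, F, I, G, B, D, A]
After 3 (swap(0, 5)): [G, E, C, F, I, H, B, D, A]
After 4 (swap(1, 8)): [G, A, C, F, I, H, B, D, E]
After 5 (reverse(0, 4)): [I, F, C, A, G, H, B, D, E]
After 6 (rotate_left(6, 8, k=1)): [I, F, C, A, G, H, D, E, B]
After 7 (reverse(7, 8)): [I, F, C, A, G, H, D, B, E]
After 8 (reverse(6, 7)): [I, F, C, A, G, H, B, D, E]
After 9 (swap(0, 1)): [F, I, C, A, G, H, B, D, E]
After 10 (swap(1, 7)): [F, D, C, A, G, H, B, I, E]
After 11 (swap(4, 1)): [F, G, C, A, D, H, B, I, E]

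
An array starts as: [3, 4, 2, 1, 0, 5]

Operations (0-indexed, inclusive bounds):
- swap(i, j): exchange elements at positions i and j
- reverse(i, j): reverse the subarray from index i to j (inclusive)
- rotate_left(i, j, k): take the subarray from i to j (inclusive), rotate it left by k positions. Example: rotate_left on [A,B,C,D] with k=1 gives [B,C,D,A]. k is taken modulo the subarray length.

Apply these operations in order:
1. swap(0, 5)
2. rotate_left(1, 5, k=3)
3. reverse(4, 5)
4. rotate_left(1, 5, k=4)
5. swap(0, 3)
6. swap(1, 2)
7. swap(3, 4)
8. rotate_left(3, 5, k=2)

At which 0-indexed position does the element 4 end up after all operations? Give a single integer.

Answer: 4

Derivation:
After 1 (swap(0, 5)): [5, 4, 2, 1, 0, 3]
After 2 (rotate_left(1, 5, k=3)): [5, 0, 3, 4, 2, 1]
After 3 (reverse(4, 5)): [5, 0, 3, 4, 1, 2]
After 4 (rotate_left(1, 5, k=4)): [5, 2, 0, 3, 4, 1]
After 5 (swap(0, 3)): [3, 2, 0, 5, 4, 1]
After 6 (swap(1, 2)): [3, 0, 2, 5, 4, 1]
After 7 (swap(3, 4)): [3, 0, 2, 4, 5, 1]
After 8 (rotate_left(3, 5, k=2)): [3, 0, 2, 1, 4, 5]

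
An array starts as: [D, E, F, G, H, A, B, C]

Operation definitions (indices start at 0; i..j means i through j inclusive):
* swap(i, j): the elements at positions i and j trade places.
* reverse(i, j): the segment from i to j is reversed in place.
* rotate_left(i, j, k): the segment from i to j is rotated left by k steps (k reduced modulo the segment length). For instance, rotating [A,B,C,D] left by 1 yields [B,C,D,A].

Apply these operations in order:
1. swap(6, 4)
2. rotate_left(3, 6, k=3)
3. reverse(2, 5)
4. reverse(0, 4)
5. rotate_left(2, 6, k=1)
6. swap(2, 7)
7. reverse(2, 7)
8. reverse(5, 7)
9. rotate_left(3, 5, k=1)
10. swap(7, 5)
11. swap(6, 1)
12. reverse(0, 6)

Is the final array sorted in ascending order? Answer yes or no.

Answer: no

Derivation:
After 1 (swap(6, 4)): [D, E, F, G, B, A, H, C]
After 2 (rotate_left(3, 6, k=3)): [D, E, F, H, G, B, A, C]
After 3 (reverse(2, 5)): [D, E, B, G, H, F, A, C]
After 4 (reverse(0, 4)): [H, G, B, E, D, F, A, C]
After 5 (rotate_left(2, 6, k=1)): [H, G, E, D, F, A, B, C]
After 6 (swap(2, 7)): [H, G, C, D, F, A, B, E]
After 7 (reverse(2, 7)): [H, G, E, B, A, F, D, C]
After 8 (reverse(5, 7)): [H, G, E, B, A, C, D, F]
After 9 (rotate_left(3, 5, k=1)): [H, G, E, A, C, B, D, F]
After 10 (swap(7, 5)): [H, G, E, A, C, F, D, B]
After 11 (swap(6, 1)): [H, D, E, A, C, F, G, B]
After 12 (reverse(0, 6)): [G, F, C, A, E, D, H, B]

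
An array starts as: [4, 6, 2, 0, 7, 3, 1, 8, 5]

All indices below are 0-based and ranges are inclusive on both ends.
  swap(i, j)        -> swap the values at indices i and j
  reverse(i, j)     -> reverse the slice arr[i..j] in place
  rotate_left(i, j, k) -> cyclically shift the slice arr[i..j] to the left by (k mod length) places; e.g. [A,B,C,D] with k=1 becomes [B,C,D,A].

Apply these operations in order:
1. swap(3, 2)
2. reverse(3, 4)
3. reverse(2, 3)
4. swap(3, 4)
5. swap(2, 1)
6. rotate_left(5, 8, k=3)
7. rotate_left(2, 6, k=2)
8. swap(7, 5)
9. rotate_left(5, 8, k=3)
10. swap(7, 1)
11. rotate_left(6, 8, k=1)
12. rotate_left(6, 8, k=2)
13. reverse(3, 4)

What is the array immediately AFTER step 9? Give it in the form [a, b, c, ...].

Answer: [4, 7, 0, 5, 3, 8, 1, 2, 6]

Derivation:
After 1 (swap(3, 2)): [4, 6, 0, 2, 7, 3, 1, 8, 5]
After 2 (reverse(3, 4)): [4, 6, 0, 7, 2, 3, 1, 8, 5]
After 3 (reverse(2, 3)): [4, 6, 7, 0, 2, 3, 1, 8, 5]
After 4 (swap(3, 4)): [4, 6, 7, 2, 0, 3, 1, 8, 5]
After 5 (swap(2, 1)): [4, 7, 6, 2, 0, 3, 1, 8, 5]
After 6 (rotate_left(5, 8, k=3)): [4, 7, 6, 2, 0, 5, 3, 1, 8]
After 7 (rotate_left(2, 6, k=2)): [4, 7, 0, 5, 3, 6, 2, 1, 8]
After 8 (swap(7, 5)): [4, 7, 0, 5, 3, 1, 2, 6, 8]
After 9 (rotate_left(5, 8, k=3)): [4, 7, 0, 5, 3, 8, 1, 2, 6]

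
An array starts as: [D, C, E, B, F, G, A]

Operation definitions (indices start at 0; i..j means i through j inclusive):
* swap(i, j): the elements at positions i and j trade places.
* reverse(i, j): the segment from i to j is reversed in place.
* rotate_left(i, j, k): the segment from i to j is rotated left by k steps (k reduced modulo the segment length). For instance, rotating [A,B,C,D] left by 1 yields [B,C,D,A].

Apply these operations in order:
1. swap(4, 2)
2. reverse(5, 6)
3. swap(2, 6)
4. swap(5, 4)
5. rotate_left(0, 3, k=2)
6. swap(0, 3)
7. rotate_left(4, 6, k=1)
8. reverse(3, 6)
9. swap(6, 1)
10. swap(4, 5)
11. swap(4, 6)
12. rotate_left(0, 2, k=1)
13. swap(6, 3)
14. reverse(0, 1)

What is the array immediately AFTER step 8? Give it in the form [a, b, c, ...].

After 1 (swap(4, 2)): [D, C, F, B, E, G, A]
After 2 (reverse(5, 6)): [D, C, F, B, E, A, G]
After 3 (swap(2, 6)): [D, C, G, B, E, A, F]
After 4 (swap(5, 4)): [D, C, G, B, A, E, F]
After 5 (rotate_left(0, 3, k=2)): [G, B, D, C, A, E, F]
After 6 (swap(0, 3)): [C, B, D, G, A, E, F]
After 7 (rotate_left(4, 6, k=1)): [C, B, D, G, E, F, A]
After 8 (reverse(3, 6)): [C, B, D, A, F, E, G]

Answer: [C, B, D, A, F, E, G]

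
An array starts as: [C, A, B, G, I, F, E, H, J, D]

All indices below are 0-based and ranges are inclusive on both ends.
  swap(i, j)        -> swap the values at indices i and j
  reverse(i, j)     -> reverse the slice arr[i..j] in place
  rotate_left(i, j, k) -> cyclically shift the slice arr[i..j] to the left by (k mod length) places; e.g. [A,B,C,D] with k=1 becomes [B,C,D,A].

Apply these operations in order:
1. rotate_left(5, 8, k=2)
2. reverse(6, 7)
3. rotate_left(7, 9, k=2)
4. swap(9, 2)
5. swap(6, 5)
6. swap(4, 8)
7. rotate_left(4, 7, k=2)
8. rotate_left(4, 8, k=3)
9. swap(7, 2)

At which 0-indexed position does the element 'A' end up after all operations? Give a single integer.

After 1 (rotate_left(5, 8, k=2)): [C, A, B, G, I, H, J, F, E, D]
After 2 (reverse(6, 7)): [C, A, B, G, I, H, F, J, E, D]
After 3 (rotate_left(7, 9, k=2)): [C, A, B, G, I, H, F, D, J, E]
After 4 (swap(9, 2)): [C, A, E, G, I, H, F, D, J, B]
After 5 (swap(6, 5)): [C, A, E, G, I, F, H, D, J, B]
After 6 (swap(4, 8)): [C, A, E, G, J, F, H, D, I, B]
After 7 (rotate_left(4, 7, k=2)): [C, A, E, G, H, D, J, F, I, B]
After 8 (rotate_left(4, 8, k=3)): [C, A, E, G, F, I, H, D, J, B]
After 9 (swap(7, 2)): [C, A, D, G, F, I, H, E, J, B]

Answer: 1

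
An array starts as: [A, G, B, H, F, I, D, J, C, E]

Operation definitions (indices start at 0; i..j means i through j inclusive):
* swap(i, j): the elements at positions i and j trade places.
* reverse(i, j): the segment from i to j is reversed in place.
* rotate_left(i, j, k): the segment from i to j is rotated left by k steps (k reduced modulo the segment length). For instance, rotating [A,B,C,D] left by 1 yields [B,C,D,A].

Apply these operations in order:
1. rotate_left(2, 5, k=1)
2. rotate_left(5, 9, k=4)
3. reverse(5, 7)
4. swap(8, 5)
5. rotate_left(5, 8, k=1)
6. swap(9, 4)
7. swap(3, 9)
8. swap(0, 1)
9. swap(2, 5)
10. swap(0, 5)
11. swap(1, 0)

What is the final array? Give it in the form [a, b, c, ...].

Answer: [A, H, B, I, C, G, E, D, J, F]

Derivation:
After 1 (rotate_left(2, 5, k=1)): [A, G, H, F, I, B, D, J, C, E]
After 2 (rotate_left(5, 9, k=4)): [A, G, H, F, I, E, B, D, J, C]
After 3 (reverse(5, 7)): [A, G, H, F, I, D, B, E, J, C]
After 4 (swap(8, 5)): [A, G, H, F, I, J, B, E, D, C]
After 5 (rotate_left(5, 8, k=1)): [A, G, H, F, I, B, E, D, J, C]
After 6 (swap(9, 4)): [A, G, H, F, C, B, E, D, J, I]
After 7 (swap(3, 9)): [A, G, H, I, C, B, E, D, J, F]
After 8 (swap(0, 1)): [G, A, H, I, C, B, E, D, J, F]
After 9 (swap(2, 5)): [G, A, B, I, C, H, E, D, J, F]
After 10 (swap(0, 5)): [H, A, B, I, C, G, E, D, J, F]
After 11 (swap(1, 0)): [A, H, B, I, C, G, E, D, J, F]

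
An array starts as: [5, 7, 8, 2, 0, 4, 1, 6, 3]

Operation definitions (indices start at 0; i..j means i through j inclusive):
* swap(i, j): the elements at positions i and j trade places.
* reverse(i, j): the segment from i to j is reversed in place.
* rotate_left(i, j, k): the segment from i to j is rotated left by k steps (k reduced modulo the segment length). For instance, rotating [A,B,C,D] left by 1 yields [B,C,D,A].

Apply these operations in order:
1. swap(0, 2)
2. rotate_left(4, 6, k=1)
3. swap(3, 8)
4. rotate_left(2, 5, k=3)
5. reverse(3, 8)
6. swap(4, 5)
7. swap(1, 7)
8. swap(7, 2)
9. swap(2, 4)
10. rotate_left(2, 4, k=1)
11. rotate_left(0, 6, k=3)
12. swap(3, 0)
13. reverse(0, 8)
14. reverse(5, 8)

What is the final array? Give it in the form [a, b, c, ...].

Answer: [5, 1, 2, 3, 8, 4, 0, 6, 7]

Derivation:
After 1 (swap(0, 2)): [8, 7, 5, 2, 0, 4, 1, 6, 3]
After 2 (rotate_left(4, 6, k=1)): [8, 7, 5, 2, 4, 1, 0, 6, 3]
After 3 (swap(3, 8)): [8, 7, 5, 3, 4, 1, 0, 6, 2]
After 4 (rotate_left(2, 5, k=3)): [8, 7, 1, 5, 3, 4, 0, 6, 2]
After 5 (reverse(3, 8)): [8, 7, 1, 2, 6, 0, 4, 3, 5]
After 6 (swap(4, 5)): [8, 7, 1, 2, 0, 6, 4, 3, 5]
After 7 (swap(1, 7)): [8, 3, 1, 2, 0, 6, 4, 7, 5]
After 8 (swap(7, 2)): [8, 3, 7, 2, 0, 6, 4, 1, 5]
After 9 (swap(2, 4)): [8, 3, 0, 2, 7, 6, 4, 1, 5]
After 10 (rotate_left(2, 4, k=1)): [8, 3, 2, 7, 0, 6, 4, 1, 5]
After 11 (rotate_left(0, 6, k=3)): [7, 0, 6, 4, 8, 3, 2, 1, 5]
After 12 (swap(3, 0)): [4, 0, 6, 7, 8, 3, 2, 1, 5]
After 13 (reverse(0, 8)): [5, 1, 2, 3, 8, 7, 6, 0, 4]
After 14 (reverse(5, 8)): [5, 1, 2, 3, 8, 4, 0, 6, 7]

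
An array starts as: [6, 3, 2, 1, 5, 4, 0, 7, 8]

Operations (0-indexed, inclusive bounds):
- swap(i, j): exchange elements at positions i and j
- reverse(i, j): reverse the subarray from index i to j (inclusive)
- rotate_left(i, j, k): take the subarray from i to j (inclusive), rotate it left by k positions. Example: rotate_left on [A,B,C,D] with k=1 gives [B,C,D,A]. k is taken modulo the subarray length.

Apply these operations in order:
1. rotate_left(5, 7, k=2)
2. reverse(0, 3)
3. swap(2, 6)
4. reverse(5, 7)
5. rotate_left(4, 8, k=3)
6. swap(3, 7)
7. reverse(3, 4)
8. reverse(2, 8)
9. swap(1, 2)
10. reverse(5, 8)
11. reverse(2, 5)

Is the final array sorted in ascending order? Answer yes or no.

Answer: no

Derivation:
After 1 (rotate_left(5, 7, k=2)): [6, 3, 2, 1, 5, 7, 4, 0, 8]
After 2 (reverse(0, 3)): [1, 2, 3, 6, 5, 7, 4, 0, 8]
After 3 (swap(2, 6)): [1, 2, 4, 6, 5, 7, 3, 0, 8]
After 4 (reverse(5, 7)): [1, 2, 4, 6, 5, 0, 3, 7, 8]
After 5 (rotate_left(4, 8, k=3)): [1, 2, 4, 6, 7, 8, 5, 0, 3]
After 6 (swap(3, 7)): [1, 2, 4, 0, 7, 8, 5, 6, 3]
After 7 (reverse(3, 4)): [1, 2, 4, 7, 0, 8, 5, 6, 3]
After 8 (reverse(2, 8)): [1, 2, 3, 6, 5, 8, 0, 7, 4]
After 9 (swap(1, 2)): [1, 3, 2, 6, 5, 8, 0, 7, 4]
After 10 (reverse(5, 8)): [1, 3, 2, 6, 5, 4, 7, 0, 8]
After 11 (reverse(2, 5)): [1, 3, 4, 5, 6, 2, 7, 0, 8]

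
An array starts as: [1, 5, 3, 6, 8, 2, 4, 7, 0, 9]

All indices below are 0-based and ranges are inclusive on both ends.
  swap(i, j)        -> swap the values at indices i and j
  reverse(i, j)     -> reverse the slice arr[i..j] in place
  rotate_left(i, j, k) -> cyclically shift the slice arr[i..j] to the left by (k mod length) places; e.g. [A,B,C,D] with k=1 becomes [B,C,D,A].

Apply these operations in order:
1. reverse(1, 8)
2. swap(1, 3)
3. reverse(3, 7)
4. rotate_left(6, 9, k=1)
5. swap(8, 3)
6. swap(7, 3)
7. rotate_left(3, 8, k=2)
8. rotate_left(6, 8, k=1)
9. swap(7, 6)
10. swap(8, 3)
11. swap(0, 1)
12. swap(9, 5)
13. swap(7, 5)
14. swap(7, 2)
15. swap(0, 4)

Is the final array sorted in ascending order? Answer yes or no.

Answer: yes

Derivation:
After 1 (reverse(1, 8)): [1, 0, 7, 4, 2, 8, 6, 3, 5, 9]
After 2 (swap(1, 3)): [1, 4, 7, 0, 2, 8, 6, 3, 5, 9]
After 3 (reverse(3, 7)): [1, 4, 7, 3, 6, 8, 2, 0, 5, 9]
After 4 (rotate_left(6, 9, k=1)): [1, 4, 7, 3, 6, 8, 0, 5, 9, 2]
After 5 (swap(8, 3)): [1, 4, 7, 9, 6, 8, 0, 5, 3, 2]
After 6 (swap(7, 3)): [1, 4, 7, 5, 6, 8, 0, 9, 3, 2]
After 7 (rotate_left(3, 8, k=2)): [1, 4, 7, 8, 0, 9, 3, 5, 6, 2]
After 8 (rotate_left(6, 8, k=1)): [1, 4, 7, 8, 0, 9, 5, 6, 3, 2]
After 9 (swap(7, 6)): [1, 4, 7, 8, 0, 9, 6, 5, 3, 2]
After 10 (swap(8, 3)): [1, 4, 7, 3, 0, 9, 6, 5, 8, 2]
After 11 (swap(0, 1)): [4, 1, 7, 3, 0, 9, 6, 5, 8, 2]
After 12 (swap(9, 5)): [4, 1, 7, 3, 0, 2, 6, 5, 8, 9]
After 13 (swap(7, 5)): [4, 1, 7, 3, 0, 5, 6, 2, 8, 9]
After 14 (swap(7, 2)): [4, 1, 2, 3, 0, 5, 6, 7, 8, 9]
After 15 (swap(0, 4)): [0, 1, 2, 3, 4, 5, 6, 7, 8, 9]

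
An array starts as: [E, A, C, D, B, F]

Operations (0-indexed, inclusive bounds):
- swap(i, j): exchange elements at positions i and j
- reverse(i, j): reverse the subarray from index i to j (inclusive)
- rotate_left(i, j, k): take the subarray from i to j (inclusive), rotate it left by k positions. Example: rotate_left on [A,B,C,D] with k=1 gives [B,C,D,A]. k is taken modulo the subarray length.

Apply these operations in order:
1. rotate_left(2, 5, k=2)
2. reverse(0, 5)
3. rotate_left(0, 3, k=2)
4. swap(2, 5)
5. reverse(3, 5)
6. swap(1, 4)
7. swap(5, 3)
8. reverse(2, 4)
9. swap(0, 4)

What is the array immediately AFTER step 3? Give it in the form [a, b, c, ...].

After 1 (rotate_left(2, 5, k=2)): [E, A, B, F, C, D]
After 2 (reverse(0, 5)): [D, C, F, B, A, E]
After 3 (rotate_left(0, 3, k=2)): [F, B, D, C, A, E]

Answer: [F, B, D, C, A, E]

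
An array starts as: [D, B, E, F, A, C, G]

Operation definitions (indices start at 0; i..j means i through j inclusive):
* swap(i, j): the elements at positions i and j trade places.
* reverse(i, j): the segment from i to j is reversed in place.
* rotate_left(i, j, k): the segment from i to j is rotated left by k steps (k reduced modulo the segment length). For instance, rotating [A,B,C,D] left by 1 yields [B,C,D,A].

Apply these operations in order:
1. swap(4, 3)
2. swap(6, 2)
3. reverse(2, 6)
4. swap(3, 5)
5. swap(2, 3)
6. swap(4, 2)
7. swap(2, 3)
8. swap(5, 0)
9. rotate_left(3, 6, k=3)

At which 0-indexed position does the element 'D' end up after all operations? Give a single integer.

Answer: 6

Derivation:
After 1 (swap(4, 3)): [D, B, E, A, F, C, G]
After 2 (swap(6, 2)): [D, B, G, A, F, C, E]
After 3 (reverse(2, 6)): [D, B, E, C, F, A, G]
After 4 (swap(3, 5)): [D, B, E, A, F, C, G]
After 5 (swap(2, 3)): [D, B, A, E, F, C, G]
After 6 (swap(4, 2)): [D, B, F, E, A, C, G]
After 7 (swap(2, 3)): [D, B, E, F, A, C, G]
After 8 (swap(5, 0)): [C, B, E, F, A, D, G]
After 9 (rotate_left(3, 6, k=3)): [C, B, E, G, F, A, D]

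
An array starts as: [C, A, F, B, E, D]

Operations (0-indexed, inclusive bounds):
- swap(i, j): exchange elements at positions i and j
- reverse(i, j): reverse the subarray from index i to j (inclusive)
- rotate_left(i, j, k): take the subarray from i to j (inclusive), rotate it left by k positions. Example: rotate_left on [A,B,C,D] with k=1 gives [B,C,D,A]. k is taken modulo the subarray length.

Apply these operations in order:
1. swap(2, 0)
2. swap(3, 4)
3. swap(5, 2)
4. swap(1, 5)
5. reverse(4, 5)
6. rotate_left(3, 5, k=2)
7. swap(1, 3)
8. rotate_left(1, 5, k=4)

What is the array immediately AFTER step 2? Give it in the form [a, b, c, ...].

Answer: [F, A, C, E, B, D]

Derivation:
After 1 (swap(2, 0)): [F, A, C, B, E, D]
After 2 (swap(3, 4)): [F, A, C, E, B, D]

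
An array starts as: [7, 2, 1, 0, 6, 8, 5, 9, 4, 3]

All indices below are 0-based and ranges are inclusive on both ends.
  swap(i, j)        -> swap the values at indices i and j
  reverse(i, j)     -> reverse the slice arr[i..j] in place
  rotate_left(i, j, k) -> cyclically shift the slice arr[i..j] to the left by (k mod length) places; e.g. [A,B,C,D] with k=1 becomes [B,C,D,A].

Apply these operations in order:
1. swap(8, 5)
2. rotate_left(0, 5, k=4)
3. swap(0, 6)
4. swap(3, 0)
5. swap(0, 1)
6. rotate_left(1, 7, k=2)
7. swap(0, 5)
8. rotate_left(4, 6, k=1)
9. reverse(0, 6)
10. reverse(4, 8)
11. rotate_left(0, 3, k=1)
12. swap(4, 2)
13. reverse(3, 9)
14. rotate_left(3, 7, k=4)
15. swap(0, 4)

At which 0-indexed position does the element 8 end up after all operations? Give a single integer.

After 1 (swap(8, 5)): [7, 2, 1, 0, 6, 4, 5, 9, 8, 3]
After 2 (rotate_left(0, 5, k=4)): [6, 4, 7, 2, 1, 0, 5, 9, 8, 3]
After 3 (swap(0, 6)): [5, 4, 7, 2, 1, 0, 6, 9, 8, 3]
After 4 (swap(3, 0)): [2, 4, 7, 5, 1, 0, 6, 9, 8, 3]
After 5 (swap(0, 1)): [4, 2, 7, 5, 1, 0, 6, 9, 8, 3]
After 6 (rotate_left(1, 7, k=2)): [4, 5, 1, 0, 6, 9, 2, 7, 8, 3]
After 7 (swap(0, 5)): [9, 5, 1, 0, 6, 4, 2, 7, 8, 3]
After 8 (rotate_left(4, 6, k=1)): [9, 5, 1, 0, 4, 2, 6, 7, 8, 3]
After 9 (reverse(0, 6)): [6, 2, 4, 0, 1, 5, 9, 7, 8, 3]
After 10 (reverse(4, 8)): [6, 2, 4, 0, 8, 7, 9, 5, 1, 3]
After 11 (rotate_left(0, 3, k=1)): [2, 4, 0, 6, 8, 7, 9, 5, 1, 3]
After 12 (swap(4, 2)): [2, 4, 8, 6, 0, 7, 9, 5, 1, 3]
After 13 (reverse(3, 9)): [2, 4, 8, 3, 1, 5, 9, 7, 0, 6]
After 14 (rotate_left(3, 7, k=4)): [2, 4, 8, 7, 3, 1, 5, 9, 0, 6]
After 15 (swap(0, 4)): [3, 4, 8, 7, 2, 1, 5, 9, 0, 6]

Answer: 2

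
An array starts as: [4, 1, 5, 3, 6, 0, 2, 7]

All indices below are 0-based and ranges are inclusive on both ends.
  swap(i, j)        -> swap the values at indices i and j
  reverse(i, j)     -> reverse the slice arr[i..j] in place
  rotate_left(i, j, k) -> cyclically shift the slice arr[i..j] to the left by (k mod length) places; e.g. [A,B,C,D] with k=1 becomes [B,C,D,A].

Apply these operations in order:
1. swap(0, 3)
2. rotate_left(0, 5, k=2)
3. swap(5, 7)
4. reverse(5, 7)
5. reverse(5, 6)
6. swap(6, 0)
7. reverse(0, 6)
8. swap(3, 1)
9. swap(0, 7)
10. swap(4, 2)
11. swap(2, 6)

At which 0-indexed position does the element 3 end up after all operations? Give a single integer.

After 1 (swap(0, 3)): [3, 1, 5, 4, 6, 0, 2, 7]
After 2 (rotate_left(0, 5, k=2)): [5, 4, 6, 0, 3, 1, 2, 7]
After 3 (swap(5, 7)): [5, 4, 6, 0, 3, 7, 2, 1]
After 4 (reverse(5, 7)): [5, 4, 6, 0, 3, 1, 2, 7]
After 5 (reverse(5, 6)): [5, 4, 6, 0, 3, 2, 1, 7]
After 6 (swap(6, 0)): [1, 4, 6, 0, 3, 2, 5, 7]
After 7 (reverse(0, 6)): [5, 2, 3, 0, 6, 4, 1, 7]
After 8 (swap(3, 1)): [5, 0, 3, 2, 6, 4, 1, 7]
After 9 (swap(0, 7)): [7, 0, 3, 2, 6, 4, 1, 5]
After 10 (swap(4, 2)): [7, 0, 6, 2, 3, 4, 1, 5]
After 11 (swap(2, 6)): [7, 0, 1, 2, 3, 4, 6, 5]

Answer: 4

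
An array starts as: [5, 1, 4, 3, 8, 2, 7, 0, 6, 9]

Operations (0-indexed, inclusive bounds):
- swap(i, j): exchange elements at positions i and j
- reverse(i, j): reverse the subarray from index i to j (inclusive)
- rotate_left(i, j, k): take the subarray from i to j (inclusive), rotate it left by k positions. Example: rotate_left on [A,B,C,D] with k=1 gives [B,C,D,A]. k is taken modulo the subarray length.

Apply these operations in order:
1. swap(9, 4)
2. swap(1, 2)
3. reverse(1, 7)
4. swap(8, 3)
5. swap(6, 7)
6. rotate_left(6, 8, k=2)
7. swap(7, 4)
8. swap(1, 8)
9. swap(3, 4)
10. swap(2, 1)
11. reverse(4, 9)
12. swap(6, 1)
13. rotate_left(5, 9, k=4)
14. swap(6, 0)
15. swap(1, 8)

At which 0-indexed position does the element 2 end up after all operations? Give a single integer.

Answer: 1

Derivation:
After 1 (swap(9, 4)): [5, 1, 4, 3, 9, 2, 7, 0, 6, 8]
After 2 (swap(1, 2)): [5, 4, 1, 3, 9, 2, 7, 0, 6, 8]
After 3 (reverse(1, 7)): [5, 0, 7, 2, 9, 3, 1, 4, 6, 8]
After 4 (swap(8, 3)): [5, 0, 7, 6, 9, 3, 1, 4, 2, 8]
After 5 (swap(6, 7)): [5, 0, 7, 6, 9, 3, 4, 1, 2, 8]
After 6 (rotate_left(6, 8, k=2)): [5, 0, 7, 6, 9, 3, 2, 4, 1, 8]
After 7 (swap(7, 4)): [5, 0, 7, 6, 4, 3, 2, 9, 1, 8]
After 8 (swap(1, 8)): [5, 1, 7, 6, 4, 3, 2, 9, 0, 8]
After 9 (swap(3, 4)): [5, 1, 7, 4, 6, 3, 2, 9, 0, 8]
After 10 (swap(2, 1)): [5, 7, 1, 4, 6, 3, 2, 9, 0, 8]
After 11 (reverse(4, 9)): [5, 7, 1, 4, 8, 0, 9, 2, 3, 6]
After 12 (swap(6, 1)): [5, 9, 1, 4, 8, 0, 7, 2, 3, 6]
After 13 (rotate_left(5, 9, k=4)): [5, 9, 1, 4, 8, 6, 0, 7, 2, 3]
After 14 (swap(6, 0)): [0, 9, 1, 4, 8, 6, 5, 7, 2, 3]
After 15 (swap(1, 8)): [0, 2, 1, 4, 8, 6, 5, 7, 9, 3]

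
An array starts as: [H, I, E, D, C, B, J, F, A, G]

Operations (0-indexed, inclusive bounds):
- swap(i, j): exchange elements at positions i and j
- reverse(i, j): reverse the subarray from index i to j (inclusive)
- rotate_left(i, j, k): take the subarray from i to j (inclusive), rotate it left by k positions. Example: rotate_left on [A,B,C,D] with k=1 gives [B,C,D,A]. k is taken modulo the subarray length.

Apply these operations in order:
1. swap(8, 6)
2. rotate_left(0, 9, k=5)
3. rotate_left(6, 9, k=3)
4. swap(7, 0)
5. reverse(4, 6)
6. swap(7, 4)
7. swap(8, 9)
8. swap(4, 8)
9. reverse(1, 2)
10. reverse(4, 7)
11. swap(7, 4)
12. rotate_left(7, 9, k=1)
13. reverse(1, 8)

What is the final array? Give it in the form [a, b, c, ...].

Answer: [I, E, B, H, G, D, J, A, F, C]

Derivation:
After 1 (swap(8, 6)): [H, I, E, D, C, B, A, F, J, G]
After 2 (rotate_left(0, 9, k=5)): [B, A, F, J, G, H, I, E, D, C]
After 3 (rotate_left(6, 9, k=3)): [B, A, F, J, G, H, C, I, E, D]
After 4 (swap(7, 0)): [I, A, F, J, G, H, C, B, E, D]
After 5 (reverse(4, 6)): [I, A, F, J, C, H, G, B, E, D]
After 6 (swap(7, 4)): [I, A, F, J, B, H, G, C, E, D]
After 7 (swap(8, 9)): [I, A, F, J, B, H, G, C, D, E]
After 8 (swap(4, 8)): [I, A, F, J, D, H, G, C, B, E]
After 9 (reverse(1, 2)): [I, F, A, J, D, H, G, C, B, E]
After 10 (reverse(4, 7)): [I, F, A, J, C, G, H, D, B, E]
After 11 (swap(7, 4)): [I, F, A, J, D, G, H, C, B, E]
After 12 (rotate_left(7, 9, k=1)): [I, F, A, J, D, G, H, B, E, C]
After 13 (reverse(1, 8)): [I, E, B, H, G, D, J, A, F, C]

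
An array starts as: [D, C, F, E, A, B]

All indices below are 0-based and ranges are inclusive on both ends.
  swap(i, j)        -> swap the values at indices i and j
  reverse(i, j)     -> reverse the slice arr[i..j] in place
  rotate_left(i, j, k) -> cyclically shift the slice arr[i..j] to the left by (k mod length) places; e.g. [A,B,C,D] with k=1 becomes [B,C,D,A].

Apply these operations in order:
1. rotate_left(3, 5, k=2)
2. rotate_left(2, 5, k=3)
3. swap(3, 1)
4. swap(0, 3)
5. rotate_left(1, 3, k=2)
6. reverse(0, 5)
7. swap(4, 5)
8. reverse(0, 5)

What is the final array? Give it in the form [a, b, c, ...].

After 1 (rotate_left(3, 5, k=2)): [D, C, F, B, E, A]
After 2 (rotate_left(2, 5, k=3)): [D, C, A, F, B, E]
After 3 (swap(3, 1)): [D, F, A, C, B, E]
After 4 (swap(0, 3)): [C, F, A, D, B, E]
After 5 (rotate_left(1, 3, k=2)): [C, D, F, A, B, E]
After 6 (reverse(0, 5)): [E, B, A, F, D, C]
After 7 (swap(4, 5)): [E, B, A, F, C, D]
After 8 (reverse(0, 5)): [D, C, F, A, B, E]

Answer: [D, C, F, A, B, E]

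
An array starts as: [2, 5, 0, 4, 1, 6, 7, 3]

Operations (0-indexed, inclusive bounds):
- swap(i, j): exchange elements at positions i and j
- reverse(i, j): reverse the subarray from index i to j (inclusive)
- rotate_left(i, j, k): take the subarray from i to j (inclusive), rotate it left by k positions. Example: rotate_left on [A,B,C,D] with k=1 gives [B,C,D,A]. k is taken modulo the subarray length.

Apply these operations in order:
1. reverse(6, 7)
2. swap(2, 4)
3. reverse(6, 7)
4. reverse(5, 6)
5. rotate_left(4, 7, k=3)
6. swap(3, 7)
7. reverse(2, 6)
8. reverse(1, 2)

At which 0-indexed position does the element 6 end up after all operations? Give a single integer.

After 1 (reverse(6, 7)): [2, 5, 0, 4, 1, 6, 3, 7]
After 2 (swap(2, 4)): [2, 5, 1, 4, 0, 6, 3, 7]
After 3 (reverse(6, 7)): [2, 5, 1, 4, 0, 6, 7, 3]
After 4 (reverse(5, 6)): [2, 5, 1, 4, 0, 7, 6, 3]
After 5 (rotate_left(4, 7, k=3)): [2, 5, 1, 4, 3, 0, 7, 6]
After 6 (swap(3, 7)): [2, 5, 1, 6, 3, 0, 7, 4]
After 7 (reverse(2, 6)): [2, 5, 7, 0, 3, 6, 1, 4]
After 8 (reverse(1, 2)): [2, 7, 5, 0, 3, 6, 1, 4]

Answer: 5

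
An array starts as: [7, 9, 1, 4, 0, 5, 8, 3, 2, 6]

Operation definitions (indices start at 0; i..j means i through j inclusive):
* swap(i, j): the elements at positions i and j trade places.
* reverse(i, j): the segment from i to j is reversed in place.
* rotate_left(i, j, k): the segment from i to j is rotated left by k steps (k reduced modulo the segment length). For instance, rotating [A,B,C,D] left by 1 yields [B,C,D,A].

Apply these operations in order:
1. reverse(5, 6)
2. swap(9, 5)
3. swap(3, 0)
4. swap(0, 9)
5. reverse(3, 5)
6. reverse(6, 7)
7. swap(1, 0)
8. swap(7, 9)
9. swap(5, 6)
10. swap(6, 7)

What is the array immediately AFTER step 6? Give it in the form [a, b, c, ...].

Answer: [8, 9, 1, 6, 0, 7, 3, 5, 2, 4]

Derivation:
After 1 (reverse(5, 6)): [7, 9, 1, 4, 0, 8, 5, 3, 2, 6]
After 2 (swap(9, 5)): [7, 9, 1, 4, 0, 6, 5, 3, 2, 8]
After 3 (swap(3, 0)): [4, 9, 1, 7, 0, 6, 5, 3, 2, 8]
After 4 (swap(0, 9)): [8, 9, 1, 7, 0, 6, 5, 3, 2, 4]
After 5 (reverse(3, 5)): [8, 9, 1, 6, 0, 7, 5, 3, 2, 4]
After 6 (reverse(6, 7)): [8, 9, 1, 6, 0, 7, 3, 5, 2, 4]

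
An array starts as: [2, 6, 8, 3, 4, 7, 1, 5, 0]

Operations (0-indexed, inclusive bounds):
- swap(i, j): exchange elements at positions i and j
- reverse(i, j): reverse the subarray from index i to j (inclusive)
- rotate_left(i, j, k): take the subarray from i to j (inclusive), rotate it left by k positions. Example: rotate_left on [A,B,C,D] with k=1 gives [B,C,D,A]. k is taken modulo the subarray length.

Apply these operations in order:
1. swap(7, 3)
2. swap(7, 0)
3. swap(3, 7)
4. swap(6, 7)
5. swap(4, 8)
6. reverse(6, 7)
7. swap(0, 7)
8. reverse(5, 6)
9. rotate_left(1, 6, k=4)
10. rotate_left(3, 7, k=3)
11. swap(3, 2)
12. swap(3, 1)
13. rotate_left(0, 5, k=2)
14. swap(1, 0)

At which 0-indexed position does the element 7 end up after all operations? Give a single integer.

After 1 (swap(7, 3)): [2, 6, 8, 5, 4, 7, 1, 3, 0]
After 2 (swap(7, 0)): [3, 6, 8, 5, 4, 7, 1, 2, 0]
After 3 (swap(3, 7)): [3, 6, 8, 2, 4, 7, 1, 5, 0]
After 4 (swap(6, 7)): [3, 6, 8, 2, 4, 7, 5, 1, 0]
After 5 (swap(4, 8)): [3, 6, 8, 2, 0, 7, 5, 1, 4]
After 6 (reverse(6, 7)): [3, 6, 8, 2, 0, 7, 1, 5, 4]
After 7 (swap(0, 7)): [5, 6, 8, 2, 0, 7, 1, 3, 4]
After 8 (reverse(5, 6)): [5, 6, 8, 2, 0, 1, 7, 3, 4]
After 9 (rotate_left(1, 6, k=4)): [5, 1, 7, 6, 8, 2, 0, 3, 4]
After 10 (rotate_left(3, 7, k=3)): [5, 1, 7, 0, 3, 6, 8, 2, 4]
After 11 (swap(3, 2)): [5, 1, 0, 7, 3, 6, 8, 2, 4]
After 12 (swap(3, 1)): [5, 7, 0, 1, 3, 6, 8, 2, 4]
After 13 (rotate_left(0, 5, k=2)): [0, 1, 3, 6, 5, 7, 8, 2, 4]
After 14 (swap(1, 0)): [1, 0, 3, 6, 5, 7, 8, 2, 4]

Answer: 5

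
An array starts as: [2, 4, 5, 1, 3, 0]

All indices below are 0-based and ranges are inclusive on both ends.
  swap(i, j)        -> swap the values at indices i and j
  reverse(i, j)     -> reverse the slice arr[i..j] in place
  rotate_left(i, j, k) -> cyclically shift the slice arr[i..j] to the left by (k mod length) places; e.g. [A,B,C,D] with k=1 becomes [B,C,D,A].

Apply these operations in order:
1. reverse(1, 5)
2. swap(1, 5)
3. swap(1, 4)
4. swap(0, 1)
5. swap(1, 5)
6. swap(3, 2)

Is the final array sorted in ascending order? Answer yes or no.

After 1 (reverse(1, 5)): [2, 0, 3, 1, 5, 4]
After 2 (swap(1, 5)): [2, 4, 3, 1, 5, 0]
After 3 (swap(1, 4)): [2, 5, 3, 1, 4, 0]
After 4 (swap(0, 1)): [5, 2, 3, 1, 4, 0]
After 5 (swap(1, 5)): [5, 0, 3, 1, 4, 2]
After 6 (swap(3, 2)): [5, 0, 1, 3, 4, 2]

Answer: no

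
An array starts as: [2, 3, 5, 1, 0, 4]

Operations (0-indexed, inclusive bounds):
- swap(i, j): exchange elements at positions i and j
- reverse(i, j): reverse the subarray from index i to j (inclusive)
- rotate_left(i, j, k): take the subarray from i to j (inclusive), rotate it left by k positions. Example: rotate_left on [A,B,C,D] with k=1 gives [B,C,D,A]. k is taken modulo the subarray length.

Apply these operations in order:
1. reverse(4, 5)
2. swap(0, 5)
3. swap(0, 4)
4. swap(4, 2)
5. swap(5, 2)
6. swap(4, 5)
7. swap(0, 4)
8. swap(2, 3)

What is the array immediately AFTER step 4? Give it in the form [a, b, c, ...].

After 1 (reverse(4, 5)): [2, 3, 5, 1, 4, 0]
After 2 (swap(0, 5)): [0, 3, 5, 1, 4, 2]
After 3 (swap(0, 4)): [4, 3, 5, 1, 0, 2]
After 4 (swap(4, 2)): [4, 3, 0, 1, 5, 2]

Answer: [4, 3, 0, 1, 5, 2]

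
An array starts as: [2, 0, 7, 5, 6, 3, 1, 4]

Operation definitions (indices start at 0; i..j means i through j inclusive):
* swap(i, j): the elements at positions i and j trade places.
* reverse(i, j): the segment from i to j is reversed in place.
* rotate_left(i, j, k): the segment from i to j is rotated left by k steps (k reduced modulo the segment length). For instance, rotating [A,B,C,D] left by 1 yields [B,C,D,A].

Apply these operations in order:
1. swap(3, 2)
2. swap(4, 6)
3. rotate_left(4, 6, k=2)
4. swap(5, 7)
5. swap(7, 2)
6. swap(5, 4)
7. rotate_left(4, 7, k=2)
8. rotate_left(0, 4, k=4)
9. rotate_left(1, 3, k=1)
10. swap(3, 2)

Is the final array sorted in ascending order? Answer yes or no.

Answer: no

Derivation:
After 1 (swap(3, 2)): [2, 0, 5, 7, 6, 3, 1, 4]
After 2 (swap(4, 6)): [2, 0, 5, 7, 1, 3, 6, 4]
After 3 (rotate_left(4, 6, k=2)): [2, 0, 5, 7, 6, 1, 3, 4]
After 4 (swap(5, 7)): [2, 0, 5, 7, 6, 4, 3, 1]
After 5 (swap(7, 2)): [2, 0, 1, 7, 6, 4, 3, 5]
After 6 (swap(5, 4)): [2, 0, 1, 7, 4, 6, 3, 5]
After 7 (rotate_left(4, 7, k=2)): [2, 0, 1, 7, 3, 5, 4, 6]
After 8 (rotate_left(0, 4, k=4)): [3, 2, 0, 1, 7, 5, 4, 6]
After 9 (rotate_left(1, 3, k=1)): [3, 0, 1, 2, 7, 5, 4, 6]
After 10 (swap(3, 2)): [3, 0, 2, 1, 7, 5, 4, 6]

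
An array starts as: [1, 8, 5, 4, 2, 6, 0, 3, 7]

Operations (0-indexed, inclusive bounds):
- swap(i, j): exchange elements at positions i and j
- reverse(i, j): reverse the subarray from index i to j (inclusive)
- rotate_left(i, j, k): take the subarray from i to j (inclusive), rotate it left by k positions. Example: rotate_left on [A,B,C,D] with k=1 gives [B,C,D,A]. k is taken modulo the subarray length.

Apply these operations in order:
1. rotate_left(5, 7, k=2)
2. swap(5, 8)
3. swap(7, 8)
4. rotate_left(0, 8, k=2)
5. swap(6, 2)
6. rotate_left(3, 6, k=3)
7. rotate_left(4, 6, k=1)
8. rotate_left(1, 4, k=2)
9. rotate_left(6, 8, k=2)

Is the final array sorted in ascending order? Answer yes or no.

After 1 (rotate_left(5, 7, k=2)): [1, 8, 5, 4, 2, 3, 6, 0, 7]
After 2 (swap(5, 8)): [1, 8, 5, 4, 2, 7, 6, 0, 3]
After 3 (swap(7, 8)): [1, 8, 5, 4, 2, 7, 6, 3, 0]
After 4 (rotate_left(0, 8, k=2)): [5, 4, 2, 7, 6, 3, 0, 1, 8]
After 5 (swap(6, 2)): [5, 4, 0, 7, 6, 3, 2, 1, 8]
After 6 (rotate_left(3, 6, k=3)): [5, 4, 0, 2, 7, 6, 3, 1, 8]
After 7 (rotate_left(4, 6, k=1)): [5, 4, 0, 2, 6, 3, 7, 1, 8]
After 8 (rotate_left(1, 4, k=2)): [5, 2, 6, 4, 0, 3, 7, 1, 8]
After 9 (rotate_left(6, 8, k=2)): [5, 2, 6, 4, 0, 3, 8, 7, 1]

Answer: no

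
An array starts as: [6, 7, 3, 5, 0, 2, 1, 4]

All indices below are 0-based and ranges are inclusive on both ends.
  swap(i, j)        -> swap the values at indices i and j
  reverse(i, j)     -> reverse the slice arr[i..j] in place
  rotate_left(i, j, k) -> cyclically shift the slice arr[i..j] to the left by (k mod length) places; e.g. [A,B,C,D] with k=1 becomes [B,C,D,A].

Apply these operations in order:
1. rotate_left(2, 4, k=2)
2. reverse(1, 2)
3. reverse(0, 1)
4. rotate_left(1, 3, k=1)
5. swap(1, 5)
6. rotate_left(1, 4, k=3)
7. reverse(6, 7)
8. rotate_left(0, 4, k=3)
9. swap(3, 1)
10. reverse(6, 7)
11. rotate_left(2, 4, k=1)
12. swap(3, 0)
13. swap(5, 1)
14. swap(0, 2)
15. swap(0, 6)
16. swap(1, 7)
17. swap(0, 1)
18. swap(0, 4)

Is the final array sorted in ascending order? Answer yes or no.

Answer: yes

Derivation:
After 1 (rotate_left(2, 4, k=2)): [6, 7, 0, 3, 5, 2, 1, 4]
After 2 (reverse(1, 2)): [6, 0, 7, 3, 5, 2, 1, 4]
After 3 (reverse(0, 1)): [0, 6, 7, 3, 5, 2, 1, 4]
After 4 (rotate_left(1, 3, k=1)): [0, 7, 3, 6, 5, 2, 1, 4]
After 5 (swap(1, 5)): [0, 2, 3, 6, 5, 7, 1, 4]
After 6 (rotate_left(1, 4, k=3)): [0, 5, 2, 3, 6, 7, 1, 4]
After 7 (reverse(6, 7)): [0, 5, 2, 3, 6, 7, 4, 1]
After 8 (rotate_left(0, 4, k=3)): [3, 6, 0, 5, 2, 7, 4, 1]
After 9 (swap(3, 1)): [3, 5, 0, 6, 2, 7, 4, 1]
After 10 (reverse(6, 7)): [3, 5, 0, 6, 2, 7, 1, 4]
After 11 (rotate_left(2, 4, k=1)): [3, 5, 6, 2, 0, 7, 1, 4]
After 12 (swap(3, 0)): [2, 5, 6, 3, 0, 7, 1, 4]
After 13 (swap(5, 1)): [2, 7, 6, 3, 0, 5, 1, 4]
After 14 (swap(0, 2)): [6, 7, 2, 3, 0, 5, 1, 4]
After 15 (swap(0, 6)): [1, 7, 2, 3, 0, 5, 6, 4]
After 16 (swap(1, 7)): [1, 4, 2, 3, 0, 5, 6, 7]
After 17 (swap(0, 1)): [4, 1, 2, 3, 0, 5, 6, 7]
After 18 (swap(0, 4)): [0, 1, 2, 3, 4, 5, 6, 7]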